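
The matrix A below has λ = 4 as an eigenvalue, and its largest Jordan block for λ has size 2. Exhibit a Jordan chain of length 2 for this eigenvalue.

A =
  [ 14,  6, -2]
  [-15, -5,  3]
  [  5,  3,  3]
A Jordan chain for λ = 4 of length 2:
v_1 = (10, -15, 5)ᵀ
v_2 = (1, 0, 0)ᵀ

Let N = A − (4)·I. We want v_2 with N^2 v_2 = 0 but N^1 v_2 ≠ 0; then v_{j-1} := N · v_j for j = 2, …, 2.

Pick v_2 = (1, 0, 0)ᵀ.
Then v_1 = N · v_2 = (10, -15, 5)ᵀ.

Sanity check: (A − (4)·I) v_1 = (0, 0, 0)ᵀ = 0. ✓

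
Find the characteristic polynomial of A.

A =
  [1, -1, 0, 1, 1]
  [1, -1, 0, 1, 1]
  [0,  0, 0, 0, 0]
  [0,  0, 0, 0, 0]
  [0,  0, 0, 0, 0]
x^5

Expanding det(x·I − A) (e.g. by cofactor expansion or by noting that A is similar to its Jordan form J, which has the same characteristic polynomial as A) gives
  χ_A(x) = x^5
which factors as x^5. The eigenvalues (with algebraic multiplicities) are λ = 0 with multiplicity 5.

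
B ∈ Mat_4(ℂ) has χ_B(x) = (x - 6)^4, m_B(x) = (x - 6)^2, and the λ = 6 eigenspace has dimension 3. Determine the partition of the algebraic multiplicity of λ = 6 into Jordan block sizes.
Block sizes for λ = 6: [2, 1, 1]

Step 1 — from the characteristic polynomial, algebraic multiplicity of λ = 6 is 4. From dim ker(B − (6)·I) = 3, there are exactly 3 Jordan blocks for λ = 6.
Step 2 — from the minimal polynomial, the factor (x − 6)^2 tells us the largest block for λ = 6 has size 2.
Step 3 — with total size 4, 3 blocks, and largest block 2, the block sizes (in nonincreasing order) are [2, 1, 1].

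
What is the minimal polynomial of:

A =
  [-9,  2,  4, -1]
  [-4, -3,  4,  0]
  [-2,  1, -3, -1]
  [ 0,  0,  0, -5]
x^2 + 10*x + 25

The characteristic polynomial is χ_A(x) = (x + 5)^4, so the eigenvalues are known. The minimal polynomial is
  m_A(x) = Π_λ (x − λ)^{k_λ}
where k_λ is the size of the *largest* Jordan block for λ (equivalently, the smallest k with (A − λI)^k v = 0 for every generalised eigenvector v of λ).

  λ = -5: largest Jordan block has size 2, contributing (x + 5)^2

So m_A(x) = (x + 5)^2 = x^2 + 10*x + 25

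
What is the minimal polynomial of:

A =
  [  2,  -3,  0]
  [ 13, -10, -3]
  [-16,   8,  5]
x^3 + 3*x^2 + 3*x + 1

The characteristic polynomial is χ_A(x) = (x + 1)^3, so the eigenvalues are known. The minimal polynomial is
  m_A(x) = Π_λ (x − λ)^{k_λ}
where k_λ is the size of the *largest* Jordan block for λ (equivalently, the smallest k with (A − λI)^k v = 0 for every generalised eigenvector v of λ).

  λ = -1: largest Jordan block has size 3, contributing (x + 1)^3

So m_A(x) = (x + 1)^3 = x^3 + 3*x^2 + 3*x + 1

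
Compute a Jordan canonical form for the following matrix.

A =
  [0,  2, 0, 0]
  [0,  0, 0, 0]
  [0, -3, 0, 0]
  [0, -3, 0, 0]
J_2(0) ⊕ J_1(0) ⊕ J_1(0)

The characteristic polynomial is
  det(x·I − A) = x^4

Eigenvalues and multiplicities (the geometric multiplicity of λ is n − rank(A − λI), which equals the number of Jordan blocks for λ):
  λ = 0: algebraic multiplicity = 4, geometric multiplicity = 3

Determining the block sizes for each eigenvalue:
  λ = 0: 3 blocks summing to 4 forces exactly one block of size 2 and the rest size 1 → block sizes [2, 1, 1]

Assembling the blocks gives a Jordan form
J =
  [0, 1, 0, 0]
  [0, 0, 0, 0]
  [0, 0, 0, 0]
  [0, 0, 0, 0]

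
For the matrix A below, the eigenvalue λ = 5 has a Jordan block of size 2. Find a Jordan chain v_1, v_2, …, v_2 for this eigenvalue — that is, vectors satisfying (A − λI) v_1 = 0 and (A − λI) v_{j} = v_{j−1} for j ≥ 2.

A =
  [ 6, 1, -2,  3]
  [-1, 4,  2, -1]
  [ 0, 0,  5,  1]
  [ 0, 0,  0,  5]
A Jordan chain for λ = 5 of length 2:
v_1 = (1, -1, 0, 0)ᵀ
v_2 = (1, 0, 0, 0)ᵀ

Let N = A − (5)·I. We want v_2 with N^2 v_2 = 0 but N^1 v_2 ≠ 0; then v_{j-1} := N · v_j for j = 2, …, 2.

Pick v_2 = (1, 0, 0, 0)ᵀ.
Then v_1 = N · v_2 = (1, -1, 0, 0)ᵀ.

Sanity check: (A − (5)·I) v_1 = (0, 0, 0, 0)ᵀ = 0. ✓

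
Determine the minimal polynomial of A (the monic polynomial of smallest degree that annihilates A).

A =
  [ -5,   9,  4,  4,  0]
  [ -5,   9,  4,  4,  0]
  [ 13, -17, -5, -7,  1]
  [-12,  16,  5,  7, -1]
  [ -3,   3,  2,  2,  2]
x^5 - 8*x^4 + 20*x^3 - 16*x^2

The characteristic polynomial is χ_A(x) = x^2*(x - 4)*(x - 2)^2, so the eigenvalues are known. The minimal polynomial is
  m_A(x) = Π_λ (x − λ)^{k_λ}
where k_λ is the size of the *largest* Jordan block for λ (equivalently, the smallest k with (A − λI)^k v = 0 for every generalised eigenvector v of λ).

  λ = 0: largest Jordan block has size 2, contributing (x − 0)^2
  λ = 2: largest Jordan block has size 2, contributing (x − 2)^2
  λ = 4: largest Jordan block has size 1, contributing (x − 4)

So m_A(x) = x^2*(x - 4)*(x - 2)^2 = x^5 - 8*x^4 + 20*x^3 - 16*x^2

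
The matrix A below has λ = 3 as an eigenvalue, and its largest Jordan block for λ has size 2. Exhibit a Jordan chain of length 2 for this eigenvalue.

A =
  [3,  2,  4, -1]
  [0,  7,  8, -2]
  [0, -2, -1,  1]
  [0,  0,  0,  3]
A Jordan chain for λ = 3 of length 2:
v_1 = (2, 4, -2, 0)ᵀ
v_2 = (0, 1, 0, 0)ᵀ

Let N = A − (3)·I. We want v_2 with N^2 v_2 = 0 but N^1 v_2 ≠ 0; then v_{j-1} := N · v_j for j = 2, …, 2.

Pick v_2 = (0, 1, 0, 0)ᵀ.
Then v_1 = N · v_2 = (2, 4, -2, 0)ᵀ.

Sanity check: (A − (3)·I) v_1 = (0, 0, 0, 0)ᵀ = 0. ✓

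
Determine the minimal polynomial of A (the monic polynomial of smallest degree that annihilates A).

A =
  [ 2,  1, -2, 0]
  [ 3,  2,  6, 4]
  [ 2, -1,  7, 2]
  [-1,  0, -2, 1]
x^3 - 9*x^2 + 27*x - 27

The characteristic polynomial is χ_A(x) = (x - 3)^4, so the eigenvalues are known. The minimal polynomial is
  m_A(x) = Π_λ (x − λ)^{k_λ}
where k_λ is the size of the *largest* Jordan block for λ (equivalently, the smallest k with (A − λI)^k v = 0 for every generalised eigenvector v of λ).

  λ = 3: largest Jordan block has size 3, contributing (x − 3)^3

So m_A(x) = (x - 3)^3 = x^3 - 9*x^2 + 27*x - 27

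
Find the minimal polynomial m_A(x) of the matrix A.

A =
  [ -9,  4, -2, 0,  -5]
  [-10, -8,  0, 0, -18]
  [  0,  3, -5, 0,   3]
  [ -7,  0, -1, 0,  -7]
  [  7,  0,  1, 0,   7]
x^4 + 15*x^3 + 75*x^2 + 125*x

The characteristic polynomial is χ_A(x) = x^2*(x + 5)^3, so the eigenvalues are known. The minimal polynomial is
  m_A(x) = Π_λ (x − λ)^{k_λ}
where k_λ is the size of the *largest* Jordan block for λ (equivalently, the smallest k with (A − λI)^k v = 0 for every generalised eigenvector v of λ).

  λ = -5: largest Jordan block has size 3, contributing (x + 5)^3
  λ = 0: largest Jordan block has size 1, contributing (x − 0)

So m_A(x) = x*(x + 5)^3 = x^4 + 15*x^3 + 75*x^2 + 125*x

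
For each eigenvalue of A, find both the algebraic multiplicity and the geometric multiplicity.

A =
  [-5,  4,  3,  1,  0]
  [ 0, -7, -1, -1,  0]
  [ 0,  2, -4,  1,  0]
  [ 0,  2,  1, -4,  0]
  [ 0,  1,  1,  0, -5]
λ = -5: alg = 5, geom = 3

Step 1 — factor the characteristic polynomial to read off the algebraic multiplicities:
  χ_A(x) = (x + 5)^5

Step 2 — compute geometric multiplicities via the rank-nullity identity g(λ) = n − rank(A − λI):
  rank(A − (-5)·I) = 2, so dim ker(A − (-5)·I) = n − 2 = 3

Summary:
  λ = -5: algebraic multiplicity = 5, geometric multiplicity = 3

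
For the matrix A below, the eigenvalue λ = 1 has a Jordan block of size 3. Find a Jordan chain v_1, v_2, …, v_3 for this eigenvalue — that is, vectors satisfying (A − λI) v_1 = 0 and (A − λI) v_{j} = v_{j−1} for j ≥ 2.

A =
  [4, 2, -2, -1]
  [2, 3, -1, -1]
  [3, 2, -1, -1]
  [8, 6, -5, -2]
A Jordan chain for λ = 1 of length 3:
v_1 = (-1, -1, -1, -3)ᵀ
v_2 = (3, 2, 3, 8)ᵀ
v_3 = (1, 0, 0, 0)ᵀ

Let N = A − (1)·I. We want v_3 with N^3 v_3 = 0 but N^2 v_3 ≠ 0; then v_{j-1} := N · v_j for j = 3, …, 2.

Pick v_3 = (1, 0, 0, 0)ᵀ.
Then v_2 = N · v_3 = (3, 2, 3, 8)ᵀ.
Then v_1 = N · v_2 = (-1, -1, -1, -3)ᵀ.

Sanity check: (A − (1)·I) v_1 = (0, 0, 0, 0)ᵀ = 0. ✓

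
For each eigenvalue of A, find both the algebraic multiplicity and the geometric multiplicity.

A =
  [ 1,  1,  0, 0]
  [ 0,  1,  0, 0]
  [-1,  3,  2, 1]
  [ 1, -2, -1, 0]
λ = 1: alg = 4, geom = 2

Step 1 — factor the characteristic polynomial to read off the algebraic multiplicities:
  χ_A(x) = (x - 1)^4

Step 2 — compute geometric multiplicities via the rank-nullity identity g(λ) = n − rank(A − λI):
  rank(A − (1)·I) = 2, so dim ker(A − (1)·I) = n − 2 = 2

Summary:
  λ = 1: algebraic multiplicity = 4, geometric multiplicity = 2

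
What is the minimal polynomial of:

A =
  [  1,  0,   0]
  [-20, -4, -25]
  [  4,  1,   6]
x^2 - 2*x + 1

The characteristic polynomial is χ_A(x) = (x - 1)^3, so the eigenvalues are known. The minimal polynomial is
  m_A(x) = Π_λ (x − λ)^{k_λ}
where k_λ is the size of the *largest* Jordan block for λ (equivalently, the smallest k with (A − λI)^k v = 0 for every generalised eigenvector v of λ).

  λ = 1: largest Jordan block has size 2, contributing (x − 1)^2

So m_A(x) = (x - 1)^2 = x^2 - 2*x + 1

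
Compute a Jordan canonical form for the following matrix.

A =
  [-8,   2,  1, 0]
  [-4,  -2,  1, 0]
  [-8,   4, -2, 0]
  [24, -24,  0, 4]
J_2(-4) ⊕ J_1(-4) ⊕ J_1(4)

The characteristic polynomial is
  det(x·I − A) = x^4 + 8*x^3 - 128*x - 256 = (x - 4)*(x + 4)^3

Eigenvalues and multiplicities (the geometric multiplicity of λ is n − rank(A − λI), which equals the number of Jordan blocks for λ):
  λ = -4: algebraic multiplicity = 3, geometric multiplicity = 2
  λ = 4: algebraic multiplicity = 1, geometric multiplicity = 1

Determining the block sizes for each eigenvalue:
  λ = -4: 2 blocks summing to 3 forces exactly one block of size 2 and the rest size 1 → block sizes [2, 1]
  λ = 4: one block (gm = 1), so the single block has size am = 1 → block sizes [1]

Assembling the blocks gives a Jordan form
J =
  [-4,  1,  0, 0]
  [ 0, -4,  0, 0]
  [ 0,  0, -4, 0]
  [ 0,  0,  0, 4]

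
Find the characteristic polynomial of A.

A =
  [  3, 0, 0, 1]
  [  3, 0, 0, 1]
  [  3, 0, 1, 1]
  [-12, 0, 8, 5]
x^4 - 9*x^3 + 27*x^2 - 27*x

Expanding det(x·I − A) (e.g. by cofactor expansion or by noting that A is similar to its Jordan form J, which has the same characteristic polynomial as A) gives
  χ_A(x) = x^4 - 9*x^3 + 27*x^2 - 27*x
which factors as x*(x - 3)^3. The eigenvalues (with algebraic multiplicities) are λ = 0 with multiplicity 1, λ = 3 with multiplicity 3.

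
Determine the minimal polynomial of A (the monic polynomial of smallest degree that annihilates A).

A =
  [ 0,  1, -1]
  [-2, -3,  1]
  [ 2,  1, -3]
x^2 + 4*x + 4

The characteristic polynomial is χ_A(x) = (x + 2)^3, so the eigenvalues are known. The minimal polynomial is
  m_A(x) = Π_λ (x − λ)^{k_λ}
where k_λ is the size of the *largest* Jordan block for λ (equivalently, the smallest k with (A − λI)^k v = 0 for every generalised eigenvector v of λ).

  λ = -2: largest Jordan block has size 2, contributing (x + 2)^2

So m_A(x) = (x + 2)^2 = x^2 + 4*x + 4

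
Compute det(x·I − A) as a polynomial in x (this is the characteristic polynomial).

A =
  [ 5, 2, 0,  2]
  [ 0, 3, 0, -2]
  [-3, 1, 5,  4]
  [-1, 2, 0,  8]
x^4 - 21*x^3 + 165*x^2 - 575*x + 750

Expanding det(x·I − A) (e.g. by cofactor expansion or by noting that A is similar to its Jordan form J, which has the same characteristic polynomial as A) gives
  χ_A(x) = x^4 - 21*x^3 + 165*x^2 - 575*x + 750
which factors as (x - 6)*(x - 5)^3. The eigenvalues (with algebraic multiplicities) are λ = 5 with multiplicity 3, λ = 6 with multiplicity 1.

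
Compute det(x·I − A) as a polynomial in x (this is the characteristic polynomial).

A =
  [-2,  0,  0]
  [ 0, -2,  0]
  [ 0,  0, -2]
x^3 + 6*x^2 + 12*x + 8

Expanding det(x·I − A) (e.g. by cofactor expansion or by noting that A is similar to its Jordan form J, which has the same characteristic polynomial as A) gives
  χ_A(x) = x^3 + 6*x^2 + 12*x + 8
which factors as (x + 2)^3. The eigenvalues (with algebraic multiplicities) are λ = -2 with multiplicity 3.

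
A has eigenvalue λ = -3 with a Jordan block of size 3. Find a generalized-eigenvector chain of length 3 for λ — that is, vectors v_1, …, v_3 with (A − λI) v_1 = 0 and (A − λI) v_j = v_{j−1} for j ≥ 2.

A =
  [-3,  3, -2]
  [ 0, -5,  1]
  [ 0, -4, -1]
A Jordan chain for λ = -3 of length 3:
v_1 = (2, 0, 0)ᵀ
v_2 = (3, -2, -4)ᵀ
v_3 = (0, 1, 0)ᵀ

Let N = A − (-3)·I. We want v_3 with N^3 v_3 = 0 but N^2 v_3 ≠ 0; then v_{j-1} := N · v_j for j = 3, …, 2.

Pick v_3 = (0, 1, 0)ᵀ.
Then v_2 = N · v_3 = (3, -2, -4)ᵀ.
Then v_1 = N · v_2 = (2, 0, 0)ᵀ.

Sanity check: (A − (-3)·I) v_1 = (0, 0, 0)ᵀ = 0. ✓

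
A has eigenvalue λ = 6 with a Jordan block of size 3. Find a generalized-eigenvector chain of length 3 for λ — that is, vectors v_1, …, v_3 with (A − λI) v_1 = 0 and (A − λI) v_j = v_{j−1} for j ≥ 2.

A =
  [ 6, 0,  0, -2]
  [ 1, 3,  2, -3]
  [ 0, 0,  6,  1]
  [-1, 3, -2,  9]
A Jordan chain for λ = 6 of length 3:
v_1 = (2, 0, -1, 0)ᵀ
v_2 = (0, 1, 0, -1)ᵀ
v_3 = (1, 0, 0, 0)ᵀ

Let N = A − (6)·I. We want v_3 with N^3 v_3 = 0 but N^2 v_3 ≠ 0; then v_{j-1} := N · v_j for j = 3, …, 2.

Pick v_3 = (1, 0, 0, 0)ᵀ.
Then v_2 = N · v_3 = (0, 1, 0, -1)ᵀ.
Then v_1 = N · v_2 = (2, 0, -1, 0)ᵀ.

Sanity check: (A − (6)·I) v_1 = (0, 0, 0, 0)ᵀ = 0. ✓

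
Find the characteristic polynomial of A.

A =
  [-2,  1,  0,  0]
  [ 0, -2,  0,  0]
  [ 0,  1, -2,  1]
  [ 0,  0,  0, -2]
x^4 + 8*x^3 + 24*x^2 + 32*x + 16

Expanding det(x·I − A) (e.g. by cofactor expansion or by noting that A is similar to its Jordan form J, which has the same characteristic polynomial as A) gives
  χ_A(x) = x^4 + 8*x^3 + 24*x^2 + 32*x + 16
which factors as (x + 2)^4. The eigenvalues (with algebraic multiplicities) are λ = -2 with multiplicity 4.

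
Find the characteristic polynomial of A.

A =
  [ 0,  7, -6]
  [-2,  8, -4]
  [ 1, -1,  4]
x^3 - 12*x^2 + 48*x - 64

Expanding det(x·I − A) (e.g. by cofactor expansion or by noting that A is similar to its Jordan form J, which has the same characteristic polynomial as A) gives
  χ_A(x) = x^3 - 12*x^2 + 48*x - 64
which factors as (x - 4)^3. The eigenvalues (with algebraic multiplicities) are λ = 4 with multiplicity 3.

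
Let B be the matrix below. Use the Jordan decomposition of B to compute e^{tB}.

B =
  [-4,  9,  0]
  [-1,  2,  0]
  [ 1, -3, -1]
e^{tB} =
  [-3*t*exp(-t) + exp(-t), 9*t*exp(-t), 0]
  [-t*exp(-t), 3*t*exp(-t) + exp(-t), 0]
  [t*exp(-t), -3*t*exp(-t), exp(-t)]

Strategy: write B = P · J · P⁻¹ where J is a Jordan canonical form, so e^{tB} = P · e^{tJ} · P⁻¹, and e^{tJ} can be computed block-by-block.

B has Jordan form
J =
  [-1,  1,  0]
  [ 0, -1,  0]
  [ 0,  0, -1]
(up to reordering of blocks).

Per-block formulas:
  For a 1×1 block at λ = -1: exp(t · [-1]) = [e^(-1t)].
  For a 2×2 Jordan block J_2(-1): exp(t · J_2(-1)) = e^(-1t)·(I + t·N), where N is the 2×2 nilpotent shift.

After assembling e^{tJ} and conjugating by P, we get:

e^{tB} =
  [-3*t*exp(-t) + exp(-t), 9*t*exp(-t), 0]
  [-t*exp(-t), 3*t*exp(-t) + exp(-t), 0]
  [t*exp(-t), -3*t*exp(-t), exp(-t)]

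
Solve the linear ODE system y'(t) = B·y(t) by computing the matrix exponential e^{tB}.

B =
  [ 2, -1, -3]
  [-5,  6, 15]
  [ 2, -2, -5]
e^{tB} =
  [t*exp(t) + exp(t), -t*exp(t), -3*t*exp(t)]
  [-5*t*exp(t), 5*t*exp(t) + exp(t), 15*t*exp(t)]
  [2*t*exp(t), -2*t*exp(t), -6*t*exp(t) + exp(t)]

Strategy: write B = P · J · P⁻¹ where J is a Jordan canonical form, so e^{tB} = P · e^{tJ} · P⁻¹, and e^{tJ} can be computed block-by-block.

B has Jordan form
J =
  [1, 1, 0]
  [0, 1, 0]
  [0, 0, 1]
(up to reordering of blocks).

Per-block formulas:
  For a 1×1 block at λ = 1: exp(t · [1]) = [e^(1t)].
  For a 2×2 Jordan block J_2(1): exp(t · J_2(1)) = e^(1t)·(I + t·N), where N is the 2×2 nilpotent shift.

After assembling e^{tJ} and conjugating by P, we get:

e^{tB} =
  [t*exp(t) + exp(t), -t*exp(t), -3*t*exp(t)]
  [-5*t*exp(t), 5*t*exp(t) + exp(t), 15*t*exp(t)]
  [2*t*exp(t), -2*t*exp(t), -6*t*exp(t) + exp(t)]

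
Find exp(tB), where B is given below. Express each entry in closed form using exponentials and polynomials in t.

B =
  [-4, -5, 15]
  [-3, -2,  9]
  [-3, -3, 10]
e^{tB} =
  [-5*exp(2*t) + 6*exp(t), -5*exp(2*t) + 5*exp(t), 15*exp(2*t) - 15*exp(t)]
  [-3*exp(2*t) + 3*exp(t), -3*exp(2*t) + 4*exp(t), 9*exp(2*t) - 9*exp(t)]
  [-3*exp(2*t) + 3*exp(t), -3*exp(2*t) + 3*exp(t), 9*exp(2*t) - 8*exp(t)]

Strategy: write B = P · J · P⁻¹ where J is a Jordan canonical form, so e^{tB} = P · e^{tJ} · P⁻¹, and e^{tJ} can be computed block-by-block.

B has Jordan form
J =
  [1, 0, 0]
  [0, 1, 0]
  [0, 0, 2]
(up to reordering of blocks).

Per-block formulas:
  For a 1×1 block at λ = 2: exp(t · [2]) = [e^(2t)].
  For a 1×1 block at λ = 1: exp(t · [1]) = [e^(1t)].

After assembling e^{tJ} and conjugating by P, we get:

e^{tB} =
  [-5*exp(2*t) + 6*exp(t), -5*exp(2*t) + 5*exp(t), 15*exp(2*t) - 15*exp(t)]
  [-3*exp(2*t) + 3*exp(t), -3*exp(2*t) + 4*exp(t), 9*exp(2*t) - 9*exp(t)]
  [-3*exp(2*t) + 3*exp(t), -3*exp(2*t) + 3*exp(t), 9*exp(2*t) - 8*exp(t)]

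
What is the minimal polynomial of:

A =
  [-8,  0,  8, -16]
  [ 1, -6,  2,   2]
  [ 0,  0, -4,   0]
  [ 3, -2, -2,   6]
x^3 + 8*x^2 + 16*x

The characteristic polynomial is χ_A(x) = x*(x + 4)^3, so the eigenvalues are known. The minimal polynomial is
  m_A(x) = Π_λ (x − λ)^{k_λ}
where k_λ is the size of the *largest* Jordan block for λ (equivalently, the smallest k with (A − λI)^k v = 0 for every generalised eigenvector v of λ).

  λ = -4: largest Jordan block has size 2, contributing (x + 4)^2
  λ = 0: largest Jordan block has size 1, contributing (x − 0)

So m_A(x) = x*(x + 4)^2 = x^3 + 8*x^2 + 16*x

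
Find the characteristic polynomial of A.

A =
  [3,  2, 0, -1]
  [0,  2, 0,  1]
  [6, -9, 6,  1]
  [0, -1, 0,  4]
x^4 - 15*x^3 + 81*x^2 - 189*x + 162

Expanding det(x·I − A) (e.g. by cofactor expansion or by noting that A is similar to its Jordan form J, which has the same characteristic polynomial as A) gives
  χ_A(x) = x^4 - 15*x^3 + 81*x^2 - 189*x + 162
which factors as (x - 6)*(x - 3)^3. The eigenvalues (with algebraic multiplicities) are λ = 3 with multiplicity 3, λ = 6 with multiplicity 1.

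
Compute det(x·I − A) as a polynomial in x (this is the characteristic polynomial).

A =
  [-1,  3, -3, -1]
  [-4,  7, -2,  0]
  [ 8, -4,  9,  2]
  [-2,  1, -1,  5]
x^4 - 20*x^3 + 150*x^2 - 500*x + 625

Expanding det(x·I − A) (e.g. by cofactor expansion or by noting that A is similar to its Jordan form J, which has the same characteristic polynomial as A) gives
  χ_A(x) = x^4 - 20*x^3 + 150*x^2 - 500*x + 625
which factors as (x - 5)^4. The eigenvalues (with algebraic multiplicities) are λ = 5 with multiplicity 4.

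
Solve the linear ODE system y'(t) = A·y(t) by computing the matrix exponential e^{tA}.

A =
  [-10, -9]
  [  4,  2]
e^{tA} =
  [-6*t*exp(-4*t) + exp(-4*t), -9*t*exp(-4*t)]
  [4*t*exp(-4*t), 6*t*exp(-4*t) + exp(-4*t)]

Strategy: write A = P · J · P⁻¹ where J is a Jordan canonical form, so e^{tA} = P · e^{tJ} · P⁻¹, and e^{tJ} can be computed block-by-block.

A has Jordan form
J =
  [-4,  1]
  [ 0, -4]
(up to reordering of blocks).

Per-block formulas:
  For a 2×2 Jordan block J_2(-4): exp(t · J_2(-4)) = e^(-4t)·(I + t·N), where N is the 2×2 nilpotent shift.

After assembling e^{tJ} and conjugating by P, we get:

e^{tA} =
  [-6*t*exp(-4*t) + exp(-4*t), -9*t*exp(-4*t)]
  [4*t*exp(-4*t), 6*t*exp(-4*t) + exp(-4*t)]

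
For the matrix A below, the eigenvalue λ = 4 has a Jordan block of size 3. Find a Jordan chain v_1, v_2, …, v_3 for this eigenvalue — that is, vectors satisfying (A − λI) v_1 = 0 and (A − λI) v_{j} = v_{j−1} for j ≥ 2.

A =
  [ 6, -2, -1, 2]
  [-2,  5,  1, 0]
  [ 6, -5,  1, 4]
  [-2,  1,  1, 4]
A Jordan chain for λ = 4 of length 3:
v_1 = (-2, 0, -4, 0)ᵀ
v_2 = (2, -2, 6, -2)ᵀ
v_3 = (1, 0, 0, 0)ᵀ

Let N = A − (4)·I. We want v_3 with N^3 v_3 = 0 but N^2 v_3 ≠ 0; then v_{j-1} := N · v_j for j = 3, …, 2.

Pick v_3 = (1, 0, 0, 0)ᵀ.
Then v_2 = N · v_3 = (2, -2, 6, -2)ᵀ.
Then v_1 = N · v_2 = (-2, 0, -4, 0)ᵀ.

Sanity check: (A − (4)·I) v_1 = (0, 0, 0, 0)ᵀ = 0. ✓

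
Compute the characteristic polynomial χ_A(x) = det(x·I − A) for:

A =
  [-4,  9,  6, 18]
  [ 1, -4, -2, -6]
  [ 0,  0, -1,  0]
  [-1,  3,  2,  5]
x^4 + 4*x^3 + 6*x^2 + 4*x + 1

Expanding det(x·I − A) (e.g. by cofactor expansion or by noting that A is similar to its Jordan form J, which has the same characteristic polynomial as A) gives
  χ_A(x) = x^4 + 4*x^3 + 6*x^2 + 4*x + 1
which factors as (x + 1)^4. The eigenvalues (with algebraic multiplicities) are λ = -1 with multiplicity 4.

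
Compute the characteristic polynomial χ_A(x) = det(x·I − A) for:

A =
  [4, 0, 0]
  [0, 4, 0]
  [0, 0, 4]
x^3 - 12*x^2 + 48*x - 64

Expanding det(x·I − A) (e.g. by cofactor expansion or by noting that A is similar to its Jordan form J, which has the same characteristic polynomial as A) gives
  χ_A(x) = x^3 - 12*x^2 + 48*x - 64
which factors as (x - 4)^3. The eigenvalues (with algebraic multiplicities) are λ = 4 with multiplicity 3.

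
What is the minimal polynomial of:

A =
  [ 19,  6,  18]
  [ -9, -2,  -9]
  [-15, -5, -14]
x^2 - 2*x + 1

The characteristic polynomial is χ_A(x) = (x - 1)^3, so the eigenvalues are known. The minimal polynomial is
  m_A(x) = Π_λ (x − λ)^{k_λ}
where k_λ is the size of the *largest* Jordan block for λ (equivalently, the smallest k with (A − λI)^k v = 0 for every generalised eigenvector v of λ).

  λ = 1: largest Jordan block has size 2, contributing (x − 1)^2

So m_A(x) = (x - 1)^2 = x^2 - 2*x + 1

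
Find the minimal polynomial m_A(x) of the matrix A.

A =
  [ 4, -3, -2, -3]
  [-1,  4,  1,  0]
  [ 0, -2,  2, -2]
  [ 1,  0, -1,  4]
x^4 - 14*x^3 + 72*x^2 - 160*x + 128

The characteristic polynomial is χ_A(x) = (x - 4)^3*(x - 2), so the eigenvalues are known. The minimal polynomial is
  m_A(x) = Π_λ (x − λ)^{k_λ}
where k_λ is the size of the *largest* Jordan block for λ (equivalently, the smallest k with (A − λI)^k v = 0 for every generalised eigenvector v of λ).

  λ = 2: largest Jordan block has size 1, contributing (x − 2)
  λ = 4: largest Jordan block has size 3, contributing (x − 4)^3

So m_A(x) = (x - 4)^3*(x - 2) = x^4 - 14*x^3 + 72*x^2 - 160*x + 128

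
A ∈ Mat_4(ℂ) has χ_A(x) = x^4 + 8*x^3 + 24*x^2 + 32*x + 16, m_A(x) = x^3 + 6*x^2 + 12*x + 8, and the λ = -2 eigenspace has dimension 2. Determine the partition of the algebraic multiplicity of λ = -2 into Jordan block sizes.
Block sizes for λ = -2: [3, 1]

Step 1 — from the characteristic polynomial, algebraic multiplicity of λ = -2 is 4. From dim ker(A − (-2)·I) = 2, there are exactly 2 Jordan blocks for λ = -2.
Step 2 — from the minimal polynomial, the factor (x + 2)^3 tells us the largest block for λ = -2 has size 3.
Step 3 — with total size 4, 2 blocks, and largest block 3, the block sizes (in nonincreasing order) are [3, 1].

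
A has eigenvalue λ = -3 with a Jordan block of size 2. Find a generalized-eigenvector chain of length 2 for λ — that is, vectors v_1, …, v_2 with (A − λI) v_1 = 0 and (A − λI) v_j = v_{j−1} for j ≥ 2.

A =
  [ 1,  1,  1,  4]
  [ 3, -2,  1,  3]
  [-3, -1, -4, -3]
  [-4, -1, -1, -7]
A Jordan chain for λ = -3 of length 2:
v_1 = (4, 3, -3, -4)ᵀ
v_2 = (1, 0, 0, 0)ᵀ

Let N = A − (-3)·I. We want v_2 with N^2 v_2 = 0 but N^1 v_2 ≠ 0; then v_{j-1} := N · v_j for j = 2, …, 2.

Pick v_2 = (1, 0, 0, 0)ᵀ.
Then v_1 = N · v_2 = (4, 3, -3, -4)ᵀ.

Sanity check: (A − (-3)·I) v_1 = (0, 0, 0, 0)ᵀ = 0. ✓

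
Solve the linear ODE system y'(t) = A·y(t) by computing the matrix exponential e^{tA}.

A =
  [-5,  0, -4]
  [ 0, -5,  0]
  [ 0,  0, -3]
e^{tA} =
  [exp(-5*t), 0, -2*exp(-3*t) + 2*exp(-5*t)]
  [0, exp(-5*t), 0]
  [0, 0, exp(-3*t)]

Strategy: write A = P · J · P⁻¹ where J is a Jordan canonical form, so e^{tA} = P · e^{tJ} · P⁻¹, and e^{tJ} can be computed block-by-block.

A has Jordan form
J =
  [-5,  0,  0]
  [ 0, -5,  0]
  [ 0,  0, -3]
(up to reordering of blocks).

Per-block formulas:
  For a 1×1 block at λ = -3: exp(t · [-3]) = [e^(-3t)].
  For a 1×1 block at λ = -5: exp(t · [-5]) = [e^(-5t)].

After assembling e^{tJ} and conjugating by P, we get:

e^{tA} =
  [exp(-5*t), 0, -2*exp(-3*t) + 2*exp(-5*t)]
  [0, exp(-5*t), 0]
  [0, 0, exp(-3*t)]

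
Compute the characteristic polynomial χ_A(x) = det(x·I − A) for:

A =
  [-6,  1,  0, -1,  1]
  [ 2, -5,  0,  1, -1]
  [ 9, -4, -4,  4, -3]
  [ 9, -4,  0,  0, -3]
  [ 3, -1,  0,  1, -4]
x^5 + 19*x^4 + 144*x^3 + 544*x^2 + 1024*x + 768

Expanding det(x·I − A) (e.g. by cofactor expansion or by noting that A is similar to its Jordan form J, which has the same characteristic polynomial as A) gives
  χ_A(x) = x^5 + 19*x^4 + 144*x^3 + 544*x^2 + 1024*x + 768
which factors as (x + 3)*(x + 4)^4. The eigenvalues (with algebraic multiplicities) are λ = -4 with multiplicity 4, λ = -3 with multiplicity 1.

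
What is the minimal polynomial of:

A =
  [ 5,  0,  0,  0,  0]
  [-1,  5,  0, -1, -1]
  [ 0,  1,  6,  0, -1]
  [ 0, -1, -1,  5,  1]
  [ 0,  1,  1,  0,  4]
x^3 - 15*x^2 + 75*x - 125

The characteristic polynomial is χ_A(x) = (x - 5)^5, so the eigenvalues are known. The minimal polynomial is
  m_A(x) = Π_λ (x − λ)^{k_λ}
where k_λ is the size of the *largest* Jordan block for λ (equivalently, the smallest k with (A − λI)^k v = 0 for every generalised eigenvector v of λ).

  λ = 5: largest Jordan block has size 3, contributing (x − 5)^3

So m_A(x) = (x - 5)^3 = x^3 - 15*x^2 + 75*x - 125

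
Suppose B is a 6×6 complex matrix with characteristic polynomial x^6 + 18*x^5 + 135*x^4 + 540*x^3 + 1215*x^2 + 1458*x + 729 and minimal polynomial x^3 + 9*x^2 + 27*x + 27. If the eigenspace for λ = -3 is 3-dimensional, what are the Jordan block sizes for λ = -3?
Block sizes for λ = -3: [3, 2, 1]

Step 1 — from the characteristic polynomial, algebraic multiplicity of λ = -3 is 6. From dim ker(B − (-3)·I) = 3, there are exactly 3 Jordan blocks for λ = -3.
Step 2 — from the minimal polynomial, the factor (x + 3)^3 tells us the largest block for λ = -3 has size 3.
Step 3 — with total size 6, 3 blocks, and largest block 3, the block sizes (in nonincreasing order) are [3, 2, 1].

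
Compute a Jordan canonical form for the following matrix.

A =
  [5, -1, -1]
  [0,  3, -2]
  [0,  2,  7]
J_2(5) ⊕ J_1(5)

The characteristic polynomial is
  det(x·I − A) = x^3 - 15*x^2 + 75*x - 125 = (x - 5)^3

Eigenvalues and multiplicities (the geometric multiplicity of λ is n − rank(A − λI), which equals the number of Jordan blocks for λ):
  λ = 5: algebraic multiplicity = 3, geometric multiplicity = 2

Determining the block sizes for each eigenvalue:
  λ = 5: 2 blocks summing to 3 forces exactly one block of size 2 and the rest size 1 → block sizes [2, 1]

Assembling the blocks gives a Jordan form
J =
  [5, 1, 0]
  [0, 5, 0]
  [0, 0, 5]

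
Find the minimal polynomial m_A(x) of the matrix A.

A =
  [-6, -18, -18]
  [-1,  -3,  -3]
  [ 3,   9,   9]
x^2

The characteristic polynomial is χ_A(x) = x^3, so the eigenvalues are known. The minimal polynomial is
  m_A(x) = Π_λ (x − λ)^{k_λ}
where k_λ is the size of the *largest* Jordan block for λ (equivalently, the smallest k with (A − λI)^k v = 0 for every generalised eigenvector v of λ).

  λ = 0: largest Jordan block has size 2, contributing (x − 0)^2

So m_A(x) = x^2 = x^2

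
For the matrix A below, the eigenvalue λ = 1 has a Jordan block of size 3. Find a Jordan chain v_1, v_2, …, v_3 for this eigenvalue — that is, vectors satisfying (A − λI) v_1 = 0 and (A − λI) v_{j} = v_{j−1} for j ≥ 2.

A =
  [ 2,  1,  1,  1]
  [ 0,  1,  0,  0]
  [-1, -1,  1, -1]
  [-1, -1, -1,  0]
A Jordan chain for λ = 1 of length 3:
v_1 = (-1, 0, 0, 1)ᵀ
v_2 = (1, 0, -1, -1)ᵀ
v_3 = (1, 0, 0, 0)ᵀ

Let N = A − (1)·I. We want v_3 with N^3 v_3 = 0 but N^2 v_3 ≠ 0; then v_{j-1} := N · v_j for j = 3, …, 2.

Pick v_3 = (1, 0, 0, 0)ᵀ.
Then v_2 = N · v_3 = (1, 0, -1, -1)ᵀ.
Then v_1 = N · v_2 = (-1, 0, 0, 1)ᵀ.

Sanity check: (A − (1)·I) v_1 = (0, 0, 0, 0)ᵀ = 0. ✓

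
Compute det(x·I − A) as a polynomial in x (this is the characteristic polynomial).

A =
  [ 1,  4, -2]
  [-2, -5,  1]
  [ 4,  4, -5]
x^3 + 9*x^2 + 27*x + 27

Expanding det(x·I − A) (e.g. by cofactor expansion or by noting that A is similar to its Jordan form J, which has the same characteristic polynomial as A) gives
  χ_A(x) = x^3 + 9*x^2 + 27*x + 27
which factors as (x + 3)^3. The eigenvalues (with algebraic multiplicities) are λ = -3 with multiplicity 3.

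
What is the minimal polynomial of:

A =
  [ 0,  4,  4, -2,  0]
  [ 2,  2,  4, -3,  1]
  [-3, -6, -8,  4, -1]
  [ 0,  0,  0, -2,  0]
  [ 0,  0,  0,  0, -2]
x^2 + 4*x + 4

The characteristic polynomial is χ_A(x) = (x + 2)^5, so the eigenvalues are known. The minimal polynomial is
  m_A(x) = Π_λ (x − λ)^{k_λ}
where k_λ is the size of the *largest* Jordan block for λ (equivalently, the smallest k with (A − λI)^k v = 0 for every generalised eigenvector v of λ).

  λ = -2: largest Jordan block has size 2, contributing (x + 2)^2

So m_A(x) = (x + 2)^2 = x^2 + 4*x + 4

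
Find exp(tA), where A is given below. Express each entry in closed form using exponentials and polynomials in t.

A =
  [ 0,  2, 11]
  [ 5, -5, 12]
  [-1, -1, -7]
e^{tA} =
  [15*t^2*exp(-4*t)/2 + 4*t*exp(-4*t) + exp(-4*t), -5*t^2*exp(-4*t)/2 + 2*t*exp(-4*t), 35*t^2*exp(-4*t)/2 + 11*t*exp(-4*t)]
  [3*t^2*exp(-4*t)/2 + 5*t*exp(-4*t), -t^2*exp(-4*t)/2 - t*exp(-4*t) + exp(-4*t), 7*t^2*exp(-4*t)/2 + 12*t*exp(-4*t)]
  [-3*t^2*exp(-4*t) - t*exp(-4*t), t^2*exp(-4*t) - t*exp(-4*t), -7*t^2*exp(-4*t) - 3*t*exp(-4*t) + exp(-4*t)]

Strategy: write A = P · J · P⁻¹ where J is a Jordan canonical form, so e^{tA} = P · e^{tJ} · P⁻¹, and e^{tJ} can be computed block-by-block.

A has Jordan form
J =
  [-4,  1,  0]
  [ 0, -4,  1]
  [ 0,  0, -4]
(up to reordering of blocks).

Per-block formulas:
  For a 3×3 Jordan block J_3(-4): exp(t · J_3(-4)) = e^(-4t)·(I + t·N + (t^2/2)·N^2), where N is the 3×3 nilpotent shift.

After assembling e^{tJ} and conjugating by P, we get:

e^{tA} =
  [15*t^2*exp(-4*t)/2 + 4*t*exp(-4*t) + exp(-4*t), -5*t^2*exp(-4*t)/2 + 2*t*exp(-4*t), 35*t^2*exp(-4*t)/2 + 11*t*exp(-4*t)]
  [3*t^2*exp(-4*t)/2 + 5*t*exp(-4*t), -t^2*exp(-4*t)/2 - t*exp(-4*t) + exp(-4*t), 7*t^2*exp(-4*t)/2 + 12*t*exp(-4*t)]
  [-3*t^2*exp(-4*t) - t*exp(-4*t), t^2*exp(-4*t) - t*exp(-4*t), -7*t^2*exp(-4*t) - 3*t*exp(-4*t) + exp(-4*t)]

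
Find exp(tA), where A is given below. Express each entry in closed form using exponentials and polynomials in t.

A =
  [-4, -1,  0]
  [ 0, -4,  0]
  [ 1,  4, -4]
e^{tA} =
  [exp(-4*t), -t*exp(-4*t), 0]
  [0, exp(-4*t), 0]
  [t*exp(-4*t), -t^2*exp(-4*t)/2 + 4*t*exp(-4*t), exp(-4*t)]

Strategy: write A = P · J · P⁻¹ where J is a Jordan canonical form, so e^{tA} = P · e^{tJ} · P⁻¹, and e^{tJ} can be computed block-by-block.

A has Jordan form
J =
  [-4,  1,  0]
  [ 0, -4,  1]
  [ 0,  0, -4]
(up to reordering of blocks).

Per-block formulas:
  For a 3×3 Jordan block J_3(-4): exp(t · J_3(-4)) = e^(-4t)·(I + t·N + (t^2/2)·N^2), where N is the 3×3 nilpotent shift.

After assembling e^{tJ} and conjugating by P, we get:

e^{tA} =
  [exp(-4*t), -t*exp(-4*t), 0]
  [0, exp(-4*t), 0]
  [t*exp(-4*t), -t^2*exp(-4*t)/2 + 4*t*exp(-4*t), exp(-4*t)]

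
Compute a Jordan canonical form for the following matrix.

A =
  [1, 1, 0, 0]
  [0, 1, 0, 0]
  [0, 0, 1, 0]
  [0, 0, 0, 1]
J_2(1) ⊕ J_1(1) ⊕ J_1(1)

The characteristic polynomial is
  det(x·I − A) = x^4 - 4*x^3 + 6*x^2 - 4*x + 1 = (x - 1)^4

Eigenvalues and multiplicities (the geometric multiplicity of λ is n − rank(A − λI), which equals the number of Jordan blocks for λ):
  λ = 1: algebraic multiplicity = 4, geometric multiplicity = 3

Determining the block sizes for each eigenvalue:
  λ = 1: 3 blocks summing to 4 forces exactly one block of size 2 and the rest size 1 → block sizes [2, 1, 1]

Assembling the blocks gives a Jordan form
J =
  [1, 1, 0, 0]
  [0, 1, 0, 0]
  [0, 0, 1, 0]
  [0, 0, 0, 1]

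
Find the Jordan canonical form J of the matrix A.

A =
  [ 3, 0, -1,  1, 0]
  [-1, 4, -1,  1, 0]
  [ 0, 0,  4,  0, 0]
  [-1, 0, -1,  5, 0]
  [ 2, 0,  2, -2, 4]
J_2(4) ⊕ J_1(4) ⊕ J_1(4) ⊕ J_1(4)

The characteristic polynomial is
  det(x·I − A) = x^5 - 20*x^4 + 160*x^3 - 640*x^2 + 1280*x - 1024 = (x - 4)^5

Eigenvalues and multiplicities (the geometric multiplicity of λ is n − rank(A − λI), which equals the number of Jordan blocks for λ):
  λ = 4: algebraic multiplicity = 5, geometric multiplicity = 4

Determining the block sizes for each eigenvalue:
  λ = 4: 4 blocks summing to 5 forces exactly one block of size 2 and the rest size 1 → block sizes [2, 1, 1, 1]

Assembling the blocks gives a Jordan form
J =
  [4, 1, 0, 0, 0]
  [0, 4, 0, 0, 0]
  [0, 0, 4, 0, 0]
  [0, 0, 0, 4, 0]
  [0, 0, 0, 0, 4]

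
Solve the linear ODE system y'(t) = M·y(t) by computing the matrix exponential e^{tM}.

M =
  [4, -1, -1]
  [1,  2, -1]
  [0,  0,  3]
e^{tM} =
  [t*exp(3*t) + exp(3*t), -t*exp(3*t), -t*exp(3*t)]
  [t*exp(3*t), -t*exp(3*t) + exp(3*t), -t*exp(3*t)]
  [0, 0, exp(3*t)]

Strategy: write M = P · J · P⁻¹ where J is a Jordan canonical form, so e^{tM} = P · e^{tJ} · P⁻¹, and e^{tJ} can be computed block-by-block.

M has Jordan form
J =
  [3, 1, 0]
  [0, 3, 0]
  [0, 0, 3]
(up to reordering of blocks).

Per-block formulas:
  For a 1×1 block at λ = 3: exp(t · [3]) = [e^(3t)].
  For a 2×2 Jordan block J_2(3): exp(t · J_2(3)) = e^(3t)·(I + t·N), where N is the 2×2 nilpotent shift.

After assembling e^{tJ} and conjugating by P, we get:

e^{tM} =
  [t*exp(3*t) + exp(3*t), -t*exp(3*t), -t*exp(3*t)]
  [t*exp(3*t), -t*exp(3*t) + exp(3*t), -t*exp(3*t)]
  [0, 0, exp(3*t)]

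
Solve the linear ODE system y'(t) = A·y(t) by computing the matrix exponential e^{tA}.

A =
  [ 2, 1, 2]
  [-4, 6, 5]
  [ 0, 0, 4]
e^{tA} =
  [-2*t*exp(4*t) + exp(4*t), t*exp(4*t), t^2*exp(4*t)/2 + 2*t*exp(4*t)]
  [-4*t*exp(4*t), 2*t*exp(4*t) + exp(4*t), t^2*exp(4*t) + 5*t*exp(4*t)]
  [0, 0, exp(4*t)]

Strategy: write A = P · J · P⁻¹ where J is a Jordan canonical form, so e^{tA} = P · e^{tJ} · P⁻¹, and e^{tJ} can be computed block-by-block.

A has Jordan form
J =
  [4, 1, 0]
  [0, 4, 1]
  [0, 0, 4]
(up to reordering of blocks).

Per-block formulas:
  For a 3×3 Jordan block J_3(4): exp(t · J_3(4)) = e^(4t)·(I + t·N + (t^2/2)·N^2), where N is the 3×3 nilpotent shift.

After assembling e^{tJ} and conjugating by P, we get:

e^{tA} =
  [-2*t*exp(4*t) + exp(4*t), t*exp(4*t), t^2*exp(4*t)/2 + 2*t*exp(4*t)]
  [-4*t*exp(4*t), 2*t*exp(4*t) + exp(4*t), t^2*exp(4*t) + 5*t*exp(4*t)]
  [0, 0, exp(4*t)]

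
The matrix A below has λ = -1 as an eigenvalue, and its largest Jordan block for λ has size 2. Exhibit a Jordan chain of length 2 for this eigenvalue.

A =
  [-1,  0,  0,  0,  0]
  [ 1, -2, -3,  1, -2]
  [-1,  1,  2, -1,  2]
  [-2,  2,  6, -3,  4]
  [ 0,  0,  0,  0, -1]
A Jordan chain for λ = -1 of length 2:
v_1 = (0, 1, -1, -2, 0)ᵀ
v_2 = (1, 0, 0, 0, 0)ᵀ

Let N = A − (-1)·I. We want v_2 with N^2 v_2 = 0 but N^1 v_2 ≠ 0; then v_{j-1} := N · v_j for j = 2, …, 2.

Pick v_2 = (1, 0, 0, 0, 0)ᵀ.
Then v_1 = N · v_2 = (0, 1, -1, -2, 0)ᵀ.

Sanity check: (A − (-1)·I) v_1 = (0, 0, 0, 0, 0)ᵀ = 0. ✓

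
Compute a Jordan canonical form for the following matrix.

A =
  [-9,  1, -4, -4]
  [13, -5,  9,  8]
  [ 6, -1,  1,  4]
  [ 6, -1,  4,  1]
J_3(-3) ⊕ J_1(-3)

The characteristic polynomial is
  det(x·I − A) = x^4 + 12*x^3 + 54*x^2 + 108*x + 81 = (x + 3)^4

Eigenvalues and multiplicities (the geometric multiplicity of λ is n − rank(A − λI), which equals the number of Jordan blocks for λ):
  λ = -3: algebraic multiplicity = 4, geometric multiplicity = 2

Determining the block sizes for each eigenvalue:
  λ = -3: with am = 4 and gm = 2, the partition is not yet determined (e.g. several partitions of 4 into 2 parts exist). Let N = A − (-3)·I. Computing rank(N^1) = 2, rank(N^2) = 1, rank(N^3) = 0; the number of blocks of size ≥ j is rank(N^{j−1}) − rank(N^j), giving [2, 1, 1]. So we have 1 block(s) of size 3, 1 block(s) of size 1 → block sizes [3, 1]

Assembling the blocks gives a Jordan form
J =
  [-3,  1,  0,  0]
  [ 0, -3,  1,  0]
  [ 0,  0, -3,  0]
  [ 0,  0,  0, -3]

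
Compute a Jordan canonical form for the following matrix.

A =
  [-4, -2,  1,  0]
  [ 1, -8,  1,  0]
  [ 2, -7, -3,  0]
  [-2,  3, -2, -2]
J_3(-5) ⊕ J_1(-2)

The characteristic polynomial is
  det(x·I − A) = x^4 + 17*x^3 + 105*x^2 + 275*x + 250 = (x + 2)*(x + 5)^3

Eigenvalues and multiplicities (the geometric multiplicity of λ is n − rank(A − λI), which equals the number of Jordan blocks for λ):
  λ = -5: algebraic multiplicity = 3, geometric multiplicity = 1
  λ = -2: algebraic multiplicity = 1, geometric multiplicity = 1

Determining the block sizes for each eigenvalue:
  λ = -5: one block (gm = 1), so the single block has size am = 3 → block sizes [3]
  λ = -2: one block (gm = 1), so the single block has size am = 1 → block sizes [1]

Assembling the blocks gives a Jordan form
J =
  [-5,  1,  0,  0]
  [ 0, -5,  1,  0]
  [ 0,  0, -5,  0]
  [ 0,  0,  0, -2]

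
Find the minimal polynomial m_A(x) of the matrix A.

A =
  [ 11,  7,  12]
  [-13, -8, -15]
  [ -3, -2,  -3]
x^3

The characteristic polynomial is χ_A(x) = x^3, so the eigenvalues are known. The minimal polynomial is
  m_A(x) = Π_λ (x − λ)^{k_λ}
where k_λ is the size of the *largest* Jordan block for λ (equivalently, the smallest k with (A − λI)^k v = 0 for every generalised eigenvector v of λ).

  λ = 0: largest Jordan block has size 3, contributing (x − 0)^3

So m_A(x) = x^3 = x^3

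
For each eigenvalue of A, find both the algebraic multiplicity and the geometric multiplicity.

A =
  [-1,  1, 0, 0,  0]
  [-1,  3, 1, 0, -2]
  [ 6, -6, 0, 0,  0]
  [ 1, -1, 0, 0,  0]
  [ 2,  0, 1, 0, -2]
λ = 0: alg = 5, geom = 3

Step 1 — factor the characteristic polynomial to read off the algebraic multiplicities:
  χ_A(x) = x^5

Step 2 — compute geometric multiplicities via the rank-nullity identity g(λ) = n − rank(A − λI):
  rank(A − (0)·I) = 2, so dim ker(A − (0)·I) = n − 2 = 3

Summary:
  λ = 0: algebraic multiplicity = 5, geometric multiplicity = 3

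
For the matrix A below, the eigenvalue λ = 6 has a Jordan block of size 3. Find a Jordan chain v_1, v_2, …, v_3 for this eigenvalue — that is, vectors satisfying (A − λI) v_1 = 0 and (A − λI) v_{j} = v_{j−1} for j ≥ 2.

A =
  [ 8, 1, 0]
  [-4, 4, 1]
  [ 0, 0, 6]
A Jordan chain for λ = 6 of length 3:
v_1 = (1, -2, 0)ᵀ
v_2 = (0, 1, 0)ᵀ
v_3 = (0, 0, 1)ᵀ

Let N = A − (6)·I. We want v_3 with N^3 v_3 = 0 but N^2 v_3 ≠ 0; then v_{j-1} := N · v_j for j = 3, …, 2.

Pick v_3 = (0, 0, 1)ᵀ.
Then v_2 = N · v_3 = (0, 1, 0)ᵀ.
Then v_1 = N · v_2 = (1, -2, 0)ᵀ.

Sanity check: (A − (6)·I) v_1 = (0, 0, 0)ᵀ = 0. ✓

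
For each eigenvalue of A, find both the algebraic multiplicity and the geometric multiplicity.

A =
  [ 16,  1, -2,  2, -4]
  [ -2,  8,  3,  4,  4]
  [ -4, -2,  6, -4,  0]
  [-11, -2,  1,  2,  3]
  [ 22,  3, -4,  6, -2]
λ = 6: alg = 5, geom = 2

Step 1 — factor the characteristic polynomial to read off the algebraic multiplicities:
  χ_A(x) = (x - 6)^5

Step 2 — compute geometric multiplicities via the rank-nullity identity g(λ) = n − rank(A − λI):
  rank(A − (6)·I) = 3, so dim ker(A − (6)·I) = n − 3 = 2

Summary:
  λ = 6: algebraic multiplicity = 5, geometric multiplicity = 2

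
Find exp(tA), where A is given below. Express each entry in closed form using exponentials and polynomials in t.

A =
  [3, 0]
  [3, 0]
e^{tA} =
  [exp(3*t), 0]
  [exp(3*t) - 1, 1]

Strategy: write A = P · J · P⁻¹ where J is a Jordan canonical form, so e^{tA} = P · e^{tJ} · P⁻¹, and e^{tJ} can be computed block-by-block.

A has Jordan form
J =
  [0, 0]
  [0, 3]
(up to reordering of blocks).

Per-block formulas:
  For a 1×1 block at λ = 3: exp(t · [3]) = [e^(3t)].
  For a 1×1 block at λ = 0: exp(t · [0]) = [e^(0t)].

After assembling e^{tJ} and conjugating by P, we get:

e^{tA} =
  [exp(3*t), 0]
  [exp(3*t) - 1, 1]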